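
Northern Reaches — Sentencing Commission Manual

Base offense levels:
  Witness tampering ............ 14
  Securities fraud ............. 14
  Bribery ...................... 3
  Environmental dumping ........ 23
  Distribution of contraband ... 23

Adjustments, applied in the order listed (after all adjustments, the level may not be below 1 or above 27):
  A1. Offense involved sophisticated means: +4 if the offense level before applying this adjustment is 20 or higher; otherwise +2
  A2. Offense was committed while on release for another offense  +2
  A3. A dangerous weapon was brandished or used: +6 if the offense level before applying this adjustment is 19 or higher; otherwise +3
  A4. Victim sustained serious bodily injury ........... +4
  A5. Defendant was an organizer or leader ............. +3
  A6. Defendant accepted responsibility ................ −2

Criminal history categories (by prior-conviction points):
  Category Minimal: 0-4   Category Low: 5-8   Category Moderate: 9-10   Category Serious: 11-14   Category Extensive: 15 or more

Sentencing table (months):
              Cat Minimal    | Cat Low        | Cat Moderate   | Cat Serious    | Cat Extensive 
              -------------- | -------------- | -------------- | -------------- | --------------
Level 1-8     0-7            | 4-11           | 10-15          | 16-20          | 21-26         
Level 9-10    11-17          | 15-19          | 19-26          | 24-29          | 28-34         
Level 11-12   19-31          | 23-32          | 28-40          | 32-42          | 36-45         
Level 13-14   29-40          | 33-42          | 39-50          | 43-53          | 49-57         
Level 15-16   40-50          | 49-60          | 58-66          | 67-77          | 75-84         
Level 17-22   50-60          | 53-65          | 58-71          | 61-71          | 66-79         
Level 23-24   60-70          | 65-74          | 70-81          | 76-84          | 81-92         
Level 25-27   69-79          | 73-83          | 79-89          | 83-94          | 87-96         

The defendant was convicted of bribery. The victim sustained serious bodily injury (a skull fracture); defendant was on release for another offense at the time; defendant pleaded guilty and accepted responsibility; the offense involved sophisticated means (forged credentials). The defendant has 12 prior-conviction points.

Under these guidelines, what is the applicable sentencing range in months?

24-29 months

Base offense level for bribery: 3.
A1 applies (level before this adjustment is 3 < 20, so +2): 3 + 2 = 5.
A2 applies: 5 + 2 = 7.
A4 applies: 7 + 4 = 11.
A5 does not apply.
A6 applies: 11 − 2 = 9.
Final offense level: 9.
Criminal history: 12 prior points → Category Serious (11-14).
Level 9 falls in the 9-10 band.
Grid: Level 9-10 × Category Serious = 24-29 months.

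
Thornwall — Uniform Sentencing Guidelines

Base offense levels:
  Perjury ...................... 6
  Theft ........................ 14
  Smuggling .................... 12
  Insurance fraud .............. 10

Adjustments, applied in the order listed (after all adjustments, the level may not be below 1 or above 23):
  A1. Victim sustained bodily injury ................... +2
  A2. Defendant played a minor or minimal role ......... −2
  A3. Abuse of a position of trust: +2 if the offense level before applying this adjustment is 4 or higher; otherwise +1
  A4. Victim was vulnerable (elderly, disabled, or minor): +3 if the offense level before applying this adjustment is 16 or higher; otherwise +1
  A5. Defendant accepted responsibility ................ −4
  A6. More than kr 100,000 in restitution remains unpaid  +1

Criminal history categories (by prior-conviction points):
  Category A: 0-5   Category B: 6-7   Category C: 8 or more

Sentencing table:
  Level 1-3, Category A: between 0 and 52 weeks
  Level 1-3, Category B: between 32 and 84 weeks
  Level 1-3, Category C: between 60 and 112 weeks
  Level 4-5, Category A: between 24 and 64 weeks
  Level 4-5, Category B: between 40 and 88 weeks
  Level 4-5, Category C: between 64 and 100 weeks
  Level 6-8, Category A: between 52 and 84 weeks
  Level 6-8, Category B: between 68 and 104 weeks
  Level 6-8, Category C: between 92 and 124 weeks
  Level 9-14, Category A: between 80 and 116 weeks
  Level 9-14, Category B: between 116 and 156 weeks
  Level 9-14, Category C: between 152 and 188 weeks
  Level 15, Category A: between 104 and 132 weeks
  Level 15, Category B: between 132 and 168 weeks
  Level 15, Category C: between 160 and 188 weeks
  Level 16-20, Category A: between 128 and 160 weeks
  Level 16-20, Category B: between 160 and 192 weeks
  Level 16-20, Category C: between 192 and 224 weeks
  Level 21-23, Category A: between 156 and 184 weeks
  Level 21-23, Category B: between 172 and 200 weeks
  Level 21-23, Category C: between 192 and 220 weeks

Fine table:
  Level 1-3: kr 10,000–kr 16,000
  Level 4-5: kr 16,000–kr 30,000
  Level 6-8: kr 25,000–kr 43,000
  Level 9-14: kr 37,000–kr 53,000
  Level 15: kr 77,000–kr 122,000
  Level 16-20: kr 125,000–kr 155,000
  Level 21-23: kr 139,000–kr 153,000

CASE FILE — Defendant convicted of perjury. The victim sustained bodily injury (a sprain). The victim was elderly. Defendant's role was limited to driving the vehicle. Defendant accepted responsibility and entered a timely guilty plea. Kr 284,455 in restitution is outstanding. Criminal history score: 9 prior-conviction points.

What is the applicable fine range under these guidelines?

kr 16,000–kr 30,000

Base offense level for perjury: 6.
A1 applies: 6 + 2 = 8.
A2 applies: 8 − 2 = 6.
A3 does not apply.
A4 applies (level before this adjustment is 6 < 16, so +1): 6 + 1 = 7.
A5 applies: 7 − 4 = 3.
A6 applies: 3 + 1 = 4.
Final offense level: 4.
Level 4 falls in the 4-5 band.
Fine table: Level 4-5 → kr 16,000–kr 30,000.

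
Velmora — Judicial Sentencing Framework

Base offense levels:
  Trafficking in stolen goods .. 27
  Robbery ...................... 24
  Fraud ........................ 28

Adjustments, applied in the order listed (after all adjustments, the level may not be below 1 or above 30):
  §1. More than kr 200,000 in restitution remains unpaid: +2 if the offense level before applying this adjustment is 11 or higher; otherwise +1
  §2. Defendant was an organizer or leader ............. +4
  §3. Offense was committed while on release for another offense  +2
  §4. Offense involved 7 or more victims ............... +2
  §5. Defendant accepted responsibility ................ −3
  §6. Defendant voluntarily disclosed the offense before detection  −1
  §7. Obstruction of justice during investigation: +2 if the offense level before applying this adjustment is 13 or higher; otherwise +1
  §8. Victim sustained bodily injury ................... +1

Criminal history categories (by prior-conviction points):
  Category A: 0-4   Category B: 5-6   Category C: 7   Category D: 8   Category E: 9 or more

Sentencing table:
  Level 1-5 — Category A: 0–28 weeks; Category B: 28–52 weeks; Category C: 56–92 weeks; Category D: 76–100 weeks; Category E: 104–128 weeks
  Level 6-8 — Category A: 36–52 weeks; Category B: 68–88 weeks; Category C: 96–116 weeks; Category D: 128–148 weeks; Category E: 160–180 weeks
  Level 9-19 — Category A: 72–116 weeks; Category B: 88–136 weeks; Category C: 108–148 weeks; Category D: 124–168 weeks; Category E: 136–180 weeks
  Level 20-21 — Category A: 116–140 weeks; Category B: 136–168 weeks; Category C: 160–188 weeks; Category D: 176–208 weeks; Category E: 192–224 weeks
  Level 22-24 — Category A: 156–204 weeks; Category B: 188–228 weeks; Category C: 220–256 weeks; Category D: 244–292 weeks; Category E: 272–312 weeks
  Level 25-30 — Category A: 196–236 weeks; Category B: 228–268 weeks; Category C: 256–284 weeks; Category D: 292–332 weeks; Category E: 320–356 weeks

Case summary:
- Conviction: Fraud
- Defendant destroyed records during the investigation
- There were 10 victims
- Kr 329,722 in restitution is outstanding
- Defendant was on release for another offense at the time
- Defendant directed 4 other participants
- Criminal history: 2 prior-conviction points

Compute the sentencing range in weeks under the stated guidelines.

196-236 weeks

Base offense level for fraud: 28.
§1 applies (level before this adjustment is 28 ≥ 11, so +2): 28 + 2 = 30.
§2 applies: 30 + 4 = 34.
§3 applies: 34 + 2 = 36.
§4 applies: 36 + 2 = 38.
§5 does not apply.
§6 does not apply.
§7 applies (level before this adjustment is 38 ≥ 13, so +2): 38 + 2 = 40.
Level 40 exceeds the maximum of 30; capped at 30.
Final offense level: 30.
Criminal history: 2 prior points → Category A (0-4).
Level 30 falls in the 25-30 band.
Grid: Level 25-30 × Category A = 196-236 weeks.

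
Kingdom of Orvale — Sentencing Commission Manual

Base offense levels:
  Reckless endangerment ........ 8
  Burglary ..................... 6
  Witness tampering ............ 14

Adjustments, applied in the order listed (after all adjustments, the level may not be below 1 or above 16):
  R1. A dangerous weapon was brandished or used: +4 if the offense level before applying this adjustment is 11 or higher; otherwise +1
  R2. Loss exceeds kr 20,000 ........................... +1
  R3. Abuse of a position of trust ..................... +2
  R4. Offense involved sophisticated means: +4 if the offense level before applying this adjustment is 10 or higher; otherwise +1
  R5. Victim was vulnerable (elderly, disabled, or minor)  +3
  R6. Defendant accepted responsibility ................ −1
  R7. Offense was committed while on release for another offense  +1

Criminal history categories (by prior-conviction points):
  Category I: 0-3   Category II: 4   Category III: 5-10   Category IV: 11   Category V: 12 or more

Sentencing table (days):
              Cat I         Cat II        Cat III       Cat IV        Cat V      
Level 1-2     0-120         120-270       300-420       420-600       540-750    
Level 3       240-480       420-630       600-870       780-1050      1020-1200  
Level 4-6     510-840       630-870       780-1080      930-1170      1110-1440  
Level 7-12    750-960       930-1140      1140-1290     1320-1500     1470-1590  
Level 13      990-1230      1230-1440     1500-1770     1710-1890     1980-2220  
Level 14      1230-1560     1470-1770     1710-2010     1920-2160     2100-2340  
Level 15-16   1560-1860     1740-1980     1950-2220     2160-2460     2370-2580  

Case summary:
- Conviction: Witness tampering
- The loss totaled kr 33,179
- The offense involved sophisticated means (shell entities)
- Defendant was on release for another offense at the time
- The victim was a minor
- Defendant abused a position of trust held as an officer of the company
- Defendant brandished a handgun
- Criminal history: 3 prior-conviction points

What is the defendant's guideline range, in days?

1560-1860 days

Base offense level for witness tampering: 14.
R1 applies (level before this adjustment is 14 ≥ 11, so +4): 14 + 4 = 18.
R2 applies: 18 + 1 = 19.
R3 applies: 19 + 2 = 21.
R4 applies (level before this adjustment is 21 ≥ 10, so +4): 21 + 4 = 25.
R5 applies: 25 + 3 = 28.
R6 does not apply.
R7 applies: 28 + 1 = 29.
Level 29 exceeds the maximum of 16; capped at 16.
Final offense level: 16.
Criminal history: 3 prior points → Category I (0-3).
Level 16 falls in the 15-16 band.
Grid: Level 15-16 × Category I = 1560-1860 days.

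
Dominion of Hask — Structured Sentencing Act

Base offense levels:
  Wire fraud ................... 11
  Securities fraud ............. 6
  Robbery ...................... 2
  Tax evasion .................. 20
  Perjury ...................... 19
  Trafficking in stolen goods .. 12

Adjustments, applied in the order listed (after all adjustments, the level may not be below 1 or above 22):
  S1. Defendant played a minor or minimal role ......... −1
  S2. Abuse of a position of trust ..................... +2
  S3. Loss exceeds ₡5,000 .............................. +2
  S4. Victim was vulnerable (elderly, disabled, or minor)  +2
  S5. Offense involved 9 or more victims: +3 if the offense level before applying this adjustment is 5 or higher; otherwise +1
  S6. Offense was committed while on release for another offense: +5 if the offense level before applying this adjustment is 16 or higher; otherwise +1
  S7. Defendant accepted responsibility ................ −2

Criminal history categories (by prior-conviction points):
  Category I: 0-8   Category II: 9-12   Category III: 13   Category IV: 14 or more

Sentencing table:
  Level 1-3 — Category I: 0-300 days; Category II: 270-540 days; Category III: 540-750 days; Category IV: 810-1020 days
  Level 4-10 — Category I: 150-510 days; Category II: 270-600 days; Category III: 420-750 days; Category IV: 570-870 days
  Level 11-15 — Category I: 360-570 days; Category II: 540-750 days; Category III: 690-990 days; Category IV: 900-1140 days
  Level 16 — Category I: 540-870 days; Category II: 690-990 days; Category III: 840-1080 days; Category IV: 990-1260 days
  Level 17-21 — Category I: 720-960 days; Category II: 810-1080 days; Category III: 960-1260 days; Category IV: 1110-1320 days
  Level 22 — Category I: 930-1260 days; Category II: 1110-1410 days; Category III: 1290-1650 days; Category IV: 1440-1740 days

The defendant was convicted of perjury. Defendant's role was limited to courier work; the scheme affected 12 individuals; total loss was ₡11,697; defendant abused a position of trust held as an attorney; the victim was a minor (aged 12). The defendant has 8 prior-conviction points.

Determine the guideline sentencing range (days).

930-1260 days

Base offense level for perjury: 19.
S1 applies: 19 − 1 = 18.
S2 applies: 18 + 2 = 20.
S3 applies: 20 + 2 = 22.
S4 applies: 22 + 2 = 24.
S5 applies (level before this adjustment is 24 ≥ 5, so +3): 24 + 3 = 27.
S6 does not apply.
Level 27 exceeds the maximum of 22; capped at 22.
Final offense level: 22.
Criminal history: 8 prior points → Category I (0-8).
Level 22 falls in the 22 band.
Grid: Level 22 × Category I = 930-1260 days.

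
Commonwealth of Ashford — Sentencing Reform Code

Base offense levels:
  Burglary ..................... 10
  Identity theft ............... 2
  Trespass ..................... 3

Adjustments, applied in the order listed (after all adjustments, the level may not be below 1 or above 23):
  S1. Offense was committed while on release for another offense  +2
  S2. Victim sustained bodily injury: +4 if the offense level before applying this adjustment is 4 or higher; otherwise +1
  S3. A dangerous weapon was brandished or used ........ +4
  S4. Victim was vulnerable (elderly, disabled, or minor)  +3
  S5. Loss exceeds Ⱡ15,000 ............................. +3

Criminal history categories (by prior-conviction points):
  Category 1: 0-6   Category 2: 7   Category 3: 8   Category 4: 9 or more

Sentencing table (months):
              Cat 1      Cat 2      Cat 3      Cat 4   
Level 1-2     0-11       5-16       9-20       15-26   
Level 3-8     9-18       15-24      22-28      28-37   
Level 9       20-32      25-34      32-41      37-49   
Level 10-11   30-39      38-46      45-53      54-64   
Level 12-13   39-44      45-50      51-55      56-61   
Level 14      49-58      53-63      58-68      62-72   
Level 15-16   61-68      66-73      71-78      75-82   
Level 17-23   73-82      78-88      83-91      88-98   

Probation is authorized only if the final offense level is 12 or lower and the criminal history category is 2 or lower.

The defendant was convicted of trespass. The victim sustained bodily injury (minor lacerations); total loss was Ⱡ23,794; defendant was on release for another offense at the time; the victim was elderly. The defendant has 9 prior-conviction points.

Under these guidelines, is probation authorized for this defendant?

No

Base offense level for trespass: 3.
S1 applies: 3 + 2 = 5.
S2 applies (level before this adjustment is 5 ≥ 4, so +4): 5 + 4 = 9.
S4 applies: 9 + 3 = 12.
S5 applies: 12 + 3 = 15.
Final offense level: 15.
Criminal history: 9 prior points → Category 4 (9+).
Level 15 falls in the 15-16 band.
Grid: Level 15-16 × Category 4 = 75-82 months.
Probation check: level 15 > 12 and category 4 > 2 → not eligible.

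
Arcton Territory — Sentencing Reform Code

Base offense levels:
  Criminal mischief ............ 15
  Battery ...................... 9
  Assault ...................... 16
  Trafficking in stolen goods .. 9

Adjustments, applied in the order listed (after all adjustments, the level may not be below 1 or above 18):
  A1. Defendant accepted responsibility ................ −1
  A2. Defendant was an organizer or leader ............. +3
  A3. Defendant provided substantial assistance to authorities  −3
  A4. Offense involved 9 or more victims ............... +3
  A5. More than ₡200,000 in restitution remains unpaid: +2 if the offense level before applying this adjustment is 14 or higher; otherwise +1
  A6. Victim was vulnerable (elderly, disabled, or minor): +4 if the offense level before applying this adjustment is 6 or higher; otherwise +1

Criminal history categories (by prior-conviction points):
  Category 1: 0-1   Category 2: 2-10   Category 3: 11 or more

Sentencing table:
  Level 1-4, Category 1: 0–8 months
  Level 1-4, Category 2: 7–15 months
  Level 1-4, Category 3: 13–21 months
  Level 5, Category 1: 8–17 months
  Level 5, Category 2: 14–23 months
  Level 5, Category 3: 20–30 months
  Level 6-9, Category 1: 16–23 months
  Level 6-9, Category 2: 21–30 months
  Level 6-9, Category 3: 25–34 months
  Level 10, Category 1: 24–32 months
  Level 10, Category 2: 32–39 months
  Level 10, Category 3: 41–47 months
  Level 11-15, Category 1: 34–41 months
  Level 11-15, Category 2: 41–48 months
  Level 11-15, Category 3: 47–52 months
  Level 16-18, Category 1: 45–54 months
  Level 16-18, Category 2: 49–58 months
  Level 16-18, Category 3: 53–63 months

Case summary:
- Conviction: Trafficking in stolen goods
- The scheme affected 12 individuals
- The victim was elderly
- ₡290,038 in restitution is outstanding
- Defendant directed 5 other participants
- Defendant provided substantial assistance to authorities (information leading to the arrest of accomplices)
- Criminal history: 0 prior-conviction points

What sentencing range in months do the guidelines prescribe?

45-54 months

Base offense level for trafficking in stolen goods: 9.
A2 applies: 9 + 3 = 12.
A3 applies: 12 − 3 = 9.
A4 applies: 9 + 3 = 12.
A5 applies (level before this adjustment is 12 < 14, so +1): 12 + 1 = 13.
A6 applies (level before this adjustment is 13 ≥ 6, so +4): 13 + 4 = 17.
Final offense level: 17.
Criminal history: 0 prior points → Category 1 (0-1).
Level 17 falls in the 16-18 band.
Grid: Level 16-18 × Category 1 = 45-54 months.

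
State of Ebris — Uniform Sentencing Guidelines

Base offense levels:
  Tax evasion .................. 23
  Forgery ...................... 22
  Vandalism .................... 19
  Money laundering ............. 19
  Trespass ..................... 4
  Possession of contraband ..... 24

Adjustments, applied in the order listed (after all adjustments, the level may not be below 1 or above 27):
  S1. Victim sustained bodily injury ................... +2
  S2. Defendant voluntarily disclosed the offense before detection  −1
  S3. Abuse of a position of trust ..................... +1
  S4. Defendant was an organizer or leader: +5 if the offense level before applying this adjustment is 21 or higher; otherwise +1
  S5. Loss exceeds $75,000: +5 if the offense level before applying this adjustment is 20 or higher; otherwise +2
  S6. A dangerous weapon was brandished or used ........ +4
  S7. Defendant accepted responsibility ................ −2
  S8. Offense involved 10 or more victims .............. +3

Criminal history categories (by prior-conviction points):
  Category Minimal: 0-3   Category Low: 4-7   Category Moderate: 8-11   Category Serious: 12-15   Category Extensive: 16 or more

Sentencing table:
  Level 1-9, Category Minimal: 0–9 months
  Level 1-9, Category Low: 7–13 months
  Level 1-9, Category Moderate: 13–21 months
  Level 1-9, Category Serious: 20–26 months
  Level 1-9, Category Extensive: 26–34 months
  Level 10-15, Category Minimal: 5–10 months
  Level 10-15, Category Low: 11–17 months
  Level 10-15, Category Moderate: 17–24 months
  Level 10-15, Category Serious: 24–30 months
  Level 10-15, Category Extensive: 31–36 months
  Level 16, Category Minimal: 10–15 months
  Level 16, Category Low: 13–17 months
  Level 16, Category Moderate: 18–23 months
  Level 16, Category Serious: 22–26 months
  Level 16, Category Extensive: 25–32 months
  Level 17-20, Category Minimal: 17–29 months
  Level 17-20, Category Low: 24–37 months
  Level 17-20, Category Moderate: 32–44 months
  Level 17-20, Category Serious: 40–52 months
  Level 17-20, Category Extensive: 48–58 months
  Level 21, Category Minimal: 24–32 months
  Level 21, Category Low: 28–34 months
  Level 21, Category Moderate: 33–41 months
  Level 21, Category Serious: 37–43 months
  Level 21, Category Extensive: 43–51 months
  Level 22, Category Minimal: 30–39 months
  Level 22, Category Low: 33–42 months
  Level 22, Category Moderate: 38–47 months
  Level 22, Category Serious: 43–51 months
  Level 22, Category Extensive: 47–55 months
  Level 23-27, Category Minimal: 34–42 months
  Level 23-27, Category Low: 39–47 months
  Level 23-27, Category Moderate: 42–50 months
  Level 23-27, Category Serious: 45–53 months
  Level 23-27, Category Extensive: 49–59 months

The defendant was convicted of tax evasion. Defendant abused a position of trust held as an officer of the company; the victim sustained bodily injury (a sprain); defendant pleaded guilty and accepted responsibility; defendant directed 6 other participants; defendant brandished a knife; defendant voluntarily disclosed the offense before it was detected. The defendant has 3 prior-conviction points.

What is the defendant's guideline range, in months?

34-42 months

Base offense level for tax evasion: 23.
S1 applies: 23 + 2 = 25.
S2 applies: 25 − 1 = 24.
S3 applies: 24 + 1 = 25.
S4 applies (level before this adjustment is 25 ≥ 21, so +5): 25 + 5 = 30.
S5 does not apply.
S6 applies: 30 + 4 = 34.
S7 applies: 34 − 2 = 32.
S8 does not apply.
Level 32 exceeds the maximum of 27; capped at 27.
Final offense level: 27.
Criminal history: 3 prior points → Category Minimal (0-3).
Level 27 falls in the 23-27 band.
Grid: Level 23-27 × Category Minimal = 34-42 months.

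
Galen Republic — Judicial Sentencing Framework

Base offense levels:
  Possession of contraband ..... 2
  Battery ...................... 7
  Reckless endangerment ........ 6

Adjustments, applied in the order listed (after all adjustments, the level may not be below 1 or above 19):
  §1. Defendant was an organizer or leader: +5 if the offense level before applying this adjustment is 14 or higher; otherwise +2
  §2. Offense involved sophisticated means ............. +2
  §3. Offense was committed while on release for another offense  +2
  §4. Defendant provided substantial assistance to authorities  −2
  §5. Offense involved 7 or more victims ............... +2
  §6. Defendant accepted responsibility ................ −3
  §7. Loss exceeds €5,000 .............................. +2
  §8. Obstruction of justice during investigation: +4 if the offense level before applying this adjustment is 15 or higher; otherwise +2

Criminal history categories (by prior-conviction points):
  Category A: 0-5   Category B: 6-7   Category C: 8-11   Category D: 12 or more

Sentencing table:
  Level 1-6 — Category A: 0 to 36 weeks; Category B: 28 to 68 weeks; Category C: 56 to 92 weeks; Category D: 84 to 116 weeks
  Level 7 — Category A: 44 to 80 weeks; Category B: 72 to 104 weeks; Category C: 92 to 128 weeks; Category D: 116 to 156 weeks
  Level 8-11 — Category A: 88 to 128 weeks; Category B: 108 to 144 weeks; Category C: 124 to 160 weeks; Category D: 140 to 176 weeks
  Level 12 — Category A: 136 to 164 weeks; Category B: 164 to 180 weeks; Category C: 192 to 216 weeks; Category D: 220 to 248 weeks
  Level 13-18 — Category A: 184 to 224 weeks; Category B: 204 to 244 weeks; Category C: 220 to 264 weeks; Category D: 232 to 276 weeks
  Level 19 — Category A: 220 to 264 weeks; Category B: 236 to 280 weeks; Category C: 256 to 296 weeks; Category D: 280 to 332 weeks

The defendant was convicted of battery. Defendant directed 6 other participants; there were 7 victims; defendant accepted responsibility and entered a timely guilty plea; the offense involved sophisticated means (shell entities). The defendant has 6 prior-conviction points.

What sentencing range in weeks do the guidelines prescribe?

Base offense level for battery: 7.
§1 applies (level before this adjustment is 7 < 14, so +2): 7 + 2 = 9.
§2 applies: 9 + 2 = 11.
§4 does not apply.
§5 applies: 11 + 2 = 13.
§6 applies: 13 − 3 = 10.
§8 does not apply.
Final offense level: 10.
Criminal history: 6 prior points → Category B (6-7).
Level 10 falls in the 8-11 band.
Grid: Level 8-11 × Category B = 108-144 weeks.

108-144 weeks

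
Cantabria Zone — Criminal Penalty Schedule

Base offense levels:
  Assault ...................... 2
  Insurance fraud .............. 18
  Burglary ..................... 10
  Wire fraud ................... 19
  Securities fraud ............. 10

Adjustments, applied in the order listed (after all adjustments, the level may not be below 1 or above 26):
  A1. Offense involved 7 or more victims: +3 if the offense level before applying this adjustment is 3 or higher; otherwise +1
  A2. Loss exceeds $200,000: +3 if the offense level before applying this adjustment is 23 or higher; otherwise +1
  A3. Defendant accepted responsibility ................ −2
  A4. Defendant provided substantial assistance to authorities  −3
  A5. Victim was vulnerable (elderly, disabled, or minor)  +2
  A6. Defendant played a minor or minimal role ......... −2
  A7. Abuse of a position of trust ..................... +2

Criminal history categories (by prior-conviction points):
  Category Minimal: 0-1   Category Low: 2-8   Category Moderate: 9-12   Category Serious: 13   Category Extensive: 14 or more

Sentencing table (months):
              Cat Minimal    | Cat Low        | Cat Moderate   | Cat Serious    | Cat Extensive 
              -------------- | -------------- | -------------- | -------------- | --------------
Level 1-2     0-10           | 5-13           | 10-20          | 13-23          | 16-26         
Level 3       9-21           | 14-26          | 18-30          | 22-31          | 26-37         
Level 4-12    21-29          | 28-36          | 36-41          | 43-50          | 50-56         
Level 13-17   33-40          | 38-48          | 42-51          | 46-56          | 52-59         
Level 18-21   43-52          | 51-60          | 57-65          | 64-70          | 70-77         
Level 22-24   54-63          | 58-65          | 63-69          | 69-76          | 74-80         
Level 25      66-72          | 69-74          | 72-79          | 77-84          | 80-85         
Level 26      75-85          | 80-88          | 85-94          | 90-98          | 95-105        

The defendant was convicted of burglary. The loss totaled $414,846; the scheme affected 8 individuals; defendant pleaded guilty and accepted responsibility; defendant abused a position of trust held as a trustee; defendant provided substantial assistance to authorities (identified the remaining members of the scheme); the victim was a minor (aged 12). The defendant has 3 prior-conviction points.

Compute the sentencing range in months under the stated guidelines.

Base offense level for burglary: 10.
A1 applies (level before this adjustment is 10 ≥ 3, so +3): 10 + 3 = 13.
A2 applies (level before this adjustment is 13 < 23, so +1): 13 + 1 = 14.
A3 applies: 14 − 2 = 12.
A4 applies: 12 − 3 = 9.
A5 applies: 9 + 2 = 11.
A6 does not apply.
A7 applies: 11 + 2 = 13.
Final offense level: 13.
Criminal history: 3 prior points → Category Low (2-8).
Level 13 falls in the 13-17 band.
Grid: Level 13-17 × Category Low = 38-48 months.

38-48 months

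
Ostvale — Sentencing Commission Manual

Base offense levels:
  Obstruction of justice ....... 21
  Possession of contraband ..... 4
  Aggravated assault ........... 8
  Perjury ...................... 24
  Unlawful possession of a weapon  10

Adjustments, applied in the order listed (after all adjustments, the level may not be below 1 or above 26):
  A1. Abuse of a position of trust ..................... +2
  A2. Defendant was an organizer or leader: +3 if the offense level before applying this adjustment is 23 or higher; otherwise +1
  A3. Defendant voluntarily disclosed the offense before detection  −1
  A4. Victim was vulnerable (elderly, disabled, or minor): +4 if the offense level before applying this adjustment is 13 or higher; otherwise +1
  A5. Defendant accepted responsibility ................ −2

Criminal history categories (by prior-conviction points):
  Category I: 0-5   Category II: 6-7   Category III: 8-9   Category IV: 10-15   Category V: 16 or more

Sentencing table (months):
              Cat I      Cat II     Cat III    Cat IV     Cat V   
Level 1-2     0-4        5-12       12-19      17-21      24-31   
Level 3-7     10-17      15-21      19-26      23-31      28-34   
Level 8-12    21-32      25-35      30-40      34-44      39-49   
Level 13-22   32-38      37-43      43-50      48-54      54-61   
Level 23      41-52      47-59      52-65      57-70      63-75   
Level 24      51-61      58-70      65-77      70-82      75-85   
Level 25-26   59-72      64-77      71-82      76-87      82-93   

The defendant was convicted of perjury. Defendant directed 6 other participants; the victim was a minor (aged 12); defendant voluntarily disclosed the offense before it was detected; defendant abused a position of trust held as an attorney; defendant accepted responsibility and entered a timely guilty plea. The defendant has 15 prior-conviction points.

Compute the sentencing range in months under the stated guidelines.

Base offense level for perjury: 24.
A1 applies: 24 + 2 = 26.
A2 applies (level before this adjustment is 26 ≥ 23, so +3): 26 + 3 = 29.
A3 applies: 29 − 1 = 28.
A4 applies (level before this adjustment is 28 ≥ 13, so +4): 28 + 4 = 32.
A5 applies: 32 − 2 = 30.
Level 30 exceeds the maximum of 26; capped at 26.
Final offense level: 26.
Criminal history: 15 prior points → Category IV (10-15).
Level 26 falls in the 25-26 band.
Grid: Level 25-26 × Category IV = 76-87 months.

76-87 months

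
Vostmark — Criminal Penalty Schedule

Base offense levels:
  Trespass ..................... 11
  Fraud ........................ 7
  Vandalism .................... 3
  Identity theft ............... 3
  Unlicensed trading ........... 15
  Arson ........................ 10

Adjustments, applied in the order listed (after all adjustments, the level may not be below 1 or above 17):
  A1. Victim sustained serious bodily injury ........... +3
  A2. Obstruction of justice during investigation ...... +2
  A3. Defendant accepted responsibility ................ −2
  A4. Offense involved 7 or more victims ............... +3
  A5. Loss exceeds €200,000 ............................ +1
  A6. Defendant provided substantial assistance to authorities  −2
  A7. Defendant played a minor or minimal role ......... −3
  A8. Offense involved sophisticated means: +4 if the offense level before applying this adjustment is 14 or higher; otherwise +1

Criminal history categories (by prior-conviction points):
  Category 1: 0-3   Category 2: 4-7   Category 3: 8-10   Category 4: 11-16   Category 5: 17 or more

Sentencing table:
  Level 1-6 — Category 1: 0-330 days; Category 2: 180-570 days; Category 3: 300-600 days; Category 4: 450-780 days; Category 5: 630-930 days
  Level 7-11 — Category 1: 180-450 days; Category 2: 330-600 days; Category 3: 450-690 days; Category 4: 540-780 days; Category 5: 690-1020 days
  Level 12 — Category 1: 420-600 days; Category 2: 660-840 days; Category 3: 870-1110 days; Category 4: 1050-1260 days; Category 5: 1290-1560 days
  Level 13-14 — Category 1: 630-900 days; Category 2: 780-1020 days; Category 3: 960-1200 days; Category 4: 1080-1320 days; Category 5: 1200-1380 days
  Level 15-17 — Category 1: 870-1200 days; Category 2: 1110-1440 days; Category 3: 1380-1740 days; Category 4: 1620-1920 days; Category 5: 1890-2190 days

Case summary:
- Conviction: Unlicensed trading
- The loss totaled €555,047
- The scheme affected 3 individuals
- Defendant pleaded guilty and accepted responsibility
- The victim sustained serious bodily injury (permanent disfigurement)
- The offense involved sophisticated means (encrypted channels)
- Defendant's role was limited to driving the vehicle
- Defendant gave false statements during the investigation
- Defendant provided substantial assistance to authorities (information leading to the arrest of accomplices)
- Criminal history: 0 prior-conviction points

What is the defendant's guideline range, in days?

Base offense level for unlicensed trading: 15.
A1 applies: 15 + 3 = 18.
A2 applies: 18 + 2 = 20.
A3 applies: 20 − 2 = 18.
A5 applies: 18 + 1 = 19.
A6 applies: 19 − 2 = 17.
A7 applies: 17 − 3 = 14.
A8 applies (level before this adjustment is 14 ≥ 14, so +4): 14 + 4 = 18.
Level 18 exceeds the maximum of 17; capped at 17.
Final offense level: 17.
Criminal history: 0 prior points → Category 1 (0-3).
Level 17 falls in the 15-17 band.
Grid: Level 15-17 × Category 1 = 870-1200 days.

870-1200 days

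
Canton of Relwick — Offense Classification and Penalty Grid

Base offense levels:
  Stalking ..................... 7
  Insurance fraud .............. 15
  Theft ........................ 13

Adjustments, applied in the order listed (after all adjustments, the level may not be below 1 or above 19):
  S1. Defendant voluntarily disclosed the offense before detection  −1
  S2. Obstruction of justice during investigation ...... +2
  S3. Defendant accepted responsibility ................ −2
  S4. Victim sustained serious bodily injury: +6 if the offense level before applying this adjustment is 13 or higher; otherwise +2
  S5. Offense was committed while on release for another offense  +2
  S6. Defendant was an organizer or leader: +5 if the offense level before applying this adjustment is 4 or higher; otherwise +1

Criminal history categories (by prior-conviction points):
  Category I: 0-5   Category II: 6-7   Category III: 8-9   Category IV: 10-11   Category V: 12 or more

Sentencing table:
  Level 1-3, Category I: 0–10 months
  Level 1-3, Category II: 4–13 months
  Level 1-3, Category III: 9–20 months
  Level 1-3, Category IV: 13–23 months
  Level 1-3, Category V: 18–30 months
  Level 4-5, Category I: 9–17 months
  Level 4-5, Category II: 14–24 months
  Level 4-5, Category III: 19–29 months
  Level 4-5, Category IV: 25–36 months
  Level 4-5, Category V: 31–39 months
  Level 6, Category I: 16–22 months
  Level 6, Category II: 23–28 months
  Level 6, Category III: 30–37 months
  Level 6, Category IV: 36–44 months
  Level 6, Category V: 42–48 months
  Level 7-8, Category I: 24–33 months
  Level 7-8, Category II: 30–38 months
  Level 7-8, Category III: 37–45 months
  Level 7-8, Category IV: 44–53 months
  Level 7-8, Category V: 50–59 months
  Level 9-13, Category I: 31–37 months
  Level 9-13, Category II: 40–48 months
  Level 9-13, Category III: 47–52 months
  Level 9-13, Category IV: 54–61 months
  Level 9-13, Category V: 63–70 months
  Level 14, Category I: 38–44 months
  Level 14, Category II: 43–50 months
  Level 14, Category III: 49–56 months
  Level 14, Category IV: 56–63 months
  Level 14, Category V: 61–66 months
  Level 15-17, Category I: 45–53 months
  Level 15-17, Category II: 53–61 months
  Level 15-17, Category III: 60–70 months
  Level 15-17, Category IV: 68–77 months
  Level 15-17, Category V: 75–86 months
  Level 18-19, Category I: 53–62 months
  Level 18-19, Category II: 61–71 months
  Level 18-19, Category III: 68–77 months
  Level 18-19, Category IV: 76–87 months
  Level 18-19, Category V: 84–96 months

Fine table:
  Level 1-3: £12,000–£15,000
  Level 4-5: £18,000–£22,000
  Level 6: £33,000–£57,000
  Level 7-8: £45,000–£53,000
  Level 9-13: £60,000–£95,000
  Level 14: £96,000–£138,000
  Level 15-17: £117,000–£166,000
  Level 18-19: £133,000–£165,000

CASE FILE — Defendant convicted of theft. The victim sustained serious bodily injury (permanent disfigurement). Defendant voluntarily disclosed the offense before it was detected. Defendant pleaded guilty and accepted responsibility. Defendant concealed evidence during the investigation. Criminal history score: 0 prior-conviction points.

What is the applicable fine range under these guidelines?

£96,000–£138,000

Base offense level for theft: 13.
S1 applies: 13 − 1 = 12.
S2 applies: 12 + 2 = 14.
S3 applies: 14 − 2 = 12.
S4 applies (level before this adjustment is 12 < 13, so +2): 12 + 2 = 14.
S6 does not apply.
Final offense level: 14.
Level 14 falls in the 14 band.
Fine table: Level 14 → £96,000–£138,000.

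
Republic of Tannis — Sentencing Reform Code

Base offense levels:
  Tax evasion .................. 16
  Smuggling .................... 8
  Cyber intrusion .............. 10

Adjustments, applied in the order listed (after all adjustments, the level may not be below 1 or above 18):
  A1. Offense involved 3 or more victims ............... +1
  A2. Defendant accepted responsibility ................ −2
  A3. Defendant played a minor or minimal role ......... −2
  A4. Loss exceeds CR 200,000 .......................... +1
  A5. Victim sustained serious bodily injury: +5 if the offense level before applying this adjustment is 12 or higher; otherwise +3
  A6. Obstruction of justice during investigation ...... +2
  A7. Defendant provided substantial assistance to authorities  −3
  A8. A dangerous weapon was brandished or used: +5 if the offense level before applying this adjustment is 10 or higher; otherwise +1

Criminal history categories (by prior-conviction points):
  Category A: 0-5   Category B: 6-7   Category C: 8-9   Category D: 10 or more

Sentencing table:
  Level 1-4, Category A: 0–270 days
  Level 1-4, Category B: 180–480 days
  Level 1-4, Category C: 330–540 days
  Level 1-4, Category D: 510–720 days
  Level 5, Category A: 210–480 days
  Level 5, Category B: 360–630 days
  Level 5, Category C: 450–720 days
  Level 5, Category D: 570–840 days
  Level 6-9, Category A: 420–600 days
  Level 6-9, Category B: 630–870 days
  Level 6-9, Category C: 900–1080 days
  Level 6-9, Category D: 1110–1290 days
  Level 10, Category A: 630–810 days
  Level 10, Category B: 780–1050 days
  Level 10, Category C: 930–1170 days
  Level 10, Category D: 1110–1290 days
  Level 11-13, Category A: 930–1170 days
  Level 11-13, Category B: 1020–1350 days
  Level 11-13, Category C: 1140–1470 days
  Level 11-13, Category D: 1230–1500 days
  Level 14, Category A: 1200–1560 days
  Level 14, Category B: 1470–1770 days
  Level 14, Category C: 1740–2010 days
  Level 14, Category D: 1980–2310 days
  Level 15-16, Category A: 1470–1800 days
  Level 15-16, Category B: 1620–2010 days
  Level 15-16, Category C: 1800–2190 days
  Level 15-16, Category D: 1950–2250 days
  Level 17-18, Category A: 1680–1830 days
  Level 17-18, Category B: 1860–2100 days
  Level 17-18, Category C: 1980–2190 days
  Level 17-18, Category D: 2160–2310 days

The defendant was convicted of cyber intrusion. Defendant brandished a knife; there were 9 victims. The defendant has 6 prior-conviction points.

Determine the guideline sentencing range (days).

1620-2010 days

Base offense level for cyber intrusion: 10.
A1 applies: 10 + 1 = 11.
A3 does not apply.
A6 does not apply.
A7 does not apply.
A8 applies (level before this adjustment is 11 ≥ 10, so +5): 11 + 5 = 16.
Final offense level: 16.
Criminal history: 6 prior points → Category B (6-7).
Level 16 falls in the 15-16 band.
Grid: Level 15-16 × Category B = 1620-2010 days.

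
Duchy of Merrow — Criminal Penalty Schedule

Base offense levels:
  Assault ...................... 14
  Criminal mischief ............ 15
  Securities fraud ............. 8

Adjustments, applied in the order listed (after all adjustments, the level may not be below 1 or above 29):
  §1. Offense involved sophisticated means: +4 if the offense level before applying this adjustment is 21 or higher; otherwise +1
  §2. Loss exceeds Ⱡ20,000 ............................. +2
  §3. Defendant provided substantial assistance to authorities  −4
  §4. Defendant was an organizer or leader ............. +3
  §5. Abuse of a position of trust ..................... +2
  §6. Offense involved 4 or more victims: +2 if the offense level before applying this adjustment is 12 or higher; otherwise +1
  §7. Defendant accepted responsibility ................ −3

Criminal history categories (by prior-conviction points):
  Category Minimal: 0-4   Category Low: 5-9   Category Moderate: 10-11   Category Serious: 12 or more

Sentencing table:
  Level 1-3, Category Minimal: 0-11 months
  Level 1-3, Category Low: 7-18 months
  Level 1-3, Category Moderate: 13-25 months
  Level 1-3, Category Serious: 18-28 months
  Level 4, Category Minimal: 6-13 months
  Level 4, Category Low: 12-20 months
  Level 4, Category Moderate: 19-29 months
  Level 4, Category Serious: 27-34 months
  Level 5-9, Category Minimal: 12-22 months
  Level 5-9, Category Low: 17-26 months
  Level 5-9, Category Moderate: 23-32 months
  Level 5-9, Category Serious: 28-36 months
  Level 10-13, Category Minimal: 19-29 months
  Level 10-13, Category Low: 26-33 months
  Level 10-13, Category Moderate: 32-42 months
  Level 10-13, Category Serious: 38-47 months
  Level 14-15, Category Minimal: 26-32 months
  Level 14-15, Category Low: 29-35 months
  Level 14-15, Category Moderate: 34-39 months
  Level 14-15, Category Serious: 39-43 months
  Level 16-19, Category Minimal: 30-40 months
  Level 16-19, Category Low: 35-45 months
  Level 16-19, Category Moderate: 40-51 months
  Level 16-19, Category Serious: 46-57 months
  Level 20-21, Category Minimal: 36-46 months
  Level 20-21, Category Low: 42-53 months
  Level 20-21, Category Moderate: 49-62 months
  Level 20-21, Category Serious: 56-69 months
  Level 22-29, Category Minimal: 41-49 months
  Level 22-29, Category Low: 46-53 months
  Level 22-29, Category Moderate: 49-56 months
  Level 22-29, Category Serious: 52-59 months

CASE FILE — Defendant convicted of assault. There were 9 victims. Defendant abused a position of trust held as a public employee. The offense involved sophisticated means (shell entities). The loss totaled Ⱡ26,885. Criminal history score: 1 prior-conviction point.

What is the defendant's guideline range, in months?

36-46 months

Base offense level for assault: 14.
§1 applies (level before this adjustment is 14 < 21, so +1): 14 + 1 = 15.
§2 applies: 15 + 2 = 17.
§3 does not apply.
§5 applies: 17 + 2 = 19.
§6 applies (level before this adjustment is 19 ≥ 12, so +2): 19 + 2 = 21.
Final offense level: 21.
Criminal history: 1 prior point → Category Minimal (0-4).
Level 21 falls in the 20-21 band.
Grid: Level 20-21 × Category Minimal = 36-46 months.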